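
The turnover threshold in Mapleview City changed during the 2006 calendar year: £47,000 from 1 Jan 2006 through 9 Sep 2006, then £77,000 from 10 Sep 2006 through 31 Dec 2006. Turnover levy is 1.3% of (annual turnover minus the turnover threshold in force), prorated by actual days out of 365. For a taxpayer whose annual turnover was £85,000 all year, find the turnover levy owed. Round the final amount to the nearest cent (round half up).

1 Jan – 9 Sep 2006: 252 days, exemption £47,000 → (£85,000 − £47,000) × 1.3% × 252/365 = £341.0630
10 Sep – 31 Dec 2006: 113 days, exemption £77,000 → (£85,000 − £77,000) × 1.3% × 113/365 = £32.1973
Total = £373.2603

£373.26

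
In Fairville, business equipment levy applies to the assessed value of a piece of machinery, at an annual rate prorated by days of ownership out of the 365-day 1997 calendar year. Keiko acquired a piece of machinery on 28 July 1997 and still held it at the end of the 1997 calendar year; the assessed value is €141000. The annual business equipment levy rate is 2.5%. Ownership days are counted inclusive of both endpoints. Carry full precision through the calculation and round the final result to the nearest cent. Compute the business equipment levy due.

€1516.23

Days held (28 July – 31 December 1997): 157 out of 365
Tax = €141000 × 2.5% × 157/365 = €1516.2329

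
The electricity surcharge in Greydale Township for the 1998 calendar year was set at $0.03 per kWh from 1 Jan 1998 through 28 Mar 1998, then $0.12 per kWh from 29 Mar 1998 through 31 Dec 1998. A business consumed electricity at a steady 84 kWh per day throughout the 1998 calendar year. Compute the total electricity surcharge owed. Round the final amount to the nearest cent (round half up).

$3,021.48

1 Jan – 28 Mar 1998: 87 days × 84 kWh/day = 7,308 kWh at $0.03/kWh → $219.24
29 Mar – 31 Dec 1998: 278 days × 84 kWh/day = 23,352 kWh at $0.12/kWh → $2,802.24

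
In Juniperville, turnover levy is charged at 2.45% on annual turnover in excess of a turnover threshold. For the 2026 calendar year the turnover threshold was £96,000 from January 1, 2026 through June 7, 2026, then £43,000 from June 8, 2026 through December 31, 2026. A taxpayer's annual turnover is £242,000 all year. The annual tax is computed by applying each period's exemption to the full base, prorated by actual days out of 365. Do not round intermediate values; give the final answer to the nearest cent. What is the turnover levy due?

January 1 – June 7, 2026: 158 days, exemption £96,000 → (£242,000 − £96,000) × 2.45% × 158/365 = £1,548.4000
June 8 – December 31, 2026: 207 days, exemption £43,000 → (£242,000 − £43,000) × 2.45% × 207/365 = £2,765.0096
Total = £4,313.4096

£4,313.41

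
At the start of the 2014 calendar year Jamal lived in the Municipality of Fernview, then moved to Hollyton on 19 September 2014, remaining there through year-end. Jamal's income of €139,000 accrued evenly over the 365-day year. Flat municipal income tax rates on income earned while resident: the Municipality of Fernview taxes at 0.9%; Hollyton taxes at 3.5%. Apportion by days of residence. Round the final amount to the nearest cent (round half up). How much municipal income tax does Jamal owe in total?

€2,280.74

The Municipality of Fernview, 1 January – 18 September 2014: 261 days → €139,000 × 0.9% × 261/365 = €894.5507
Hollyton, 19 September – 31 December 2014: 104 days → €139,000 × 3.5% × 104/365 = €1,386.1918
Total = €2,280.7425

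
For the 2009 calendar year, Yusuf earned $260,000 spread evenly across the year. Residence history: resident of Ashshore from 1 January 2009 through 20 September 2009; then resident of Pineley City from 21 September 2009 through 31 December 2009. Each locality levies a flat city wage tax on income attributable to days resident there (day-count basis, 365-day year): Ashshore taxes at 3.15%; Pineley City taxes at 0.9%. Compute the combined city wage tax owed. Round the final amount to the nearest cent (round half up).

Ashshore, 1 January – 20 September 2009: 263 days → $260,000 × 3.15% × 263/365 = $5,901.2877
Pineley City, 21 September – 31 December 2009: 102 days → $260,000 × 0.9% × 102/365 = $653.9178
Total = $6,555.2055

$6,555.21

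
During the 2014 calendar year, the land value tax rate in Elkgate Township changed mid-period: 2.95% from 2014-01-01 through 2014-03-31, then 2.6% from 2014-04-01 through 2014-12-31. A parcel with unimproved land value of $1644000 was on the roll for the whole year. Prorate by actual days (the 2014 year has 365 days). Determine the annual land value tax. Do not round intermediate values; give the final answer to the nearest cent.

$44162.79

2014-01-01 to 2014-03-31: 90 days at 2.95% → $1644000 × 2.95% × 90/365 = $11958.4110
2014-04-01 to 2014-12-31: 275 days at 2.6% → $1644000 × 2.6% × 275/365 = $32204.3836
Total = $44162.7945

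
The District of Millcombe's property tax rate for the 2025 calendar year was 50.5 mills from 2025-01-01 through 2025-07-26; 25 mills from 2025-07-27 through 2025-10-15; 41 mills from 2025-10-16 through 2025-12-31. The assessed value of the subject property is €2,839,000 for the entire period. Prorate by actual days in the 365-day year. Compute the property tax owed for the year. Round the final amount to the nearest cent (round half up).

€121,614.20

2025-01-01 to 2025-07-26: 207 days at 50.5 mills → €2,839,000 × 5.05% × 207/365 = €81,308.1822
2025-07-27 to 2025-10-15: 81 days at 25 mills → €2,839,000 × 2.5% × 81/365 = €15,750.6164
2025-10-16 to 2025-12-31: 77 days at 41 mills → €2,839,000 × 4.1% × 77/365 = €24,555.4055
Total = €121,614.2041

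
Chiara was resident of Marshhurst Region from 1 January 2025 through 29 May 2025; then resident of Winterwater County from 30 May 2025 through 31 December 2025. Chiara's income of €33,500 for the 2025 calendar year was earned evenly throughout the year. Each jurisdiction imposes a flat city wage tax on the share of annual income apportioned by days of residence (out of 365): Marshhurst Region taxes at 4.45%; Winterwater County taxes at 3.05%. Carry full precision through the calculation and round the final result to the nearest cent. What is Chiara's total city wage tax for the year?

€1,213.20

Marshhurst Region, 1 January – 29 May 2025: 149 days → €33,500 × 4.45% × 149/365 = €608.5527
Winterwater County, 30 May – 31 December 2025: 216 days → €33,500 × 3.05% × 216/365 = €604.6521
Total = €1,213.2048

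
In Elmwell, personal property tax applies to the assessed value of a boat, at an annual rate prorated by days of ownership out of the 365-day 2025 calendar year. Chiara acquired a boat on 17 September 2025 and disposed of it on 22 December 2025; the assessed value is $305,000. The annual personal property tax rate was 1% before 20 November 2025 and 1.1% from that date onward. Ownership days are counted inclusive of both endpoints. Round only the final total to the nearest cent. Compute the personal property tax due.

$838.12

17 September – 19 November 2025: 64 days at 1% → $305,000 × 1% × 64/365 = $534.7945
20 November – 22 December 2025: 33 days at 1.1% → $305,000 × 1.1% × 33/365 = $303.3288
Total = $838.1233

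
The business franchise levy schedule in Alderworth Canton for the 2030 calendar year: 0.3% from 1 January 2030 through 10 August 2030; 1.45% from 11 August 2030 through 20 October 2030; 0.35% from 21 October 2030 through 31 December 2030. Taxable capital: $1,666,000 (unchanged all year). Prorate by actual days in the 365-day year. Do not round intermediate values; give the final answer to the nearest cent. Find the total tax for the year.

1 January – 10 August 2030: 222 days at 0.3% → $1,666,000 × 0.3% × 222/365 = $3,039.8795
11 August – 20 October 2030: 71 days at 1.45% → $1,666,000 × 1.45% × 71/365 = $4,699.0329
21 October – 31 December 2030: 72 days at 0.35% → $1,666,000 × 0.35% × 72/365 = $1,150.2247
Total = $8,889.1370

$8,889.14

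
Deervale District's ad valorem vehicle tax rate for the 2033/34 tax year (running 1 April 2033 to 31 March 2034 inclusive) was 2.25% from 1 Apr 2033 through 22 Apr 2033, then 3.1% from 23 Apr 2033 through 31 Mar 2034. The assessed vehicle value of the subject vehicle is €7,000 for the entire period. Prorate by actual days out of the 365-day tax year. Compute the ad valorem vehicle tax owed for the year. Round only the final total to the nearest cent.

1 Apr – 22 Apr 2033: 22 days at 2.25% → €7,000 × 2.25% × 22/365 = €9.4932
23 Apr 2033 – 31 Mar 2034: 343 days at 3.1% → €7,000 × 3.1% × 343/365 = €203.9205
Total = €213.4137

€213.41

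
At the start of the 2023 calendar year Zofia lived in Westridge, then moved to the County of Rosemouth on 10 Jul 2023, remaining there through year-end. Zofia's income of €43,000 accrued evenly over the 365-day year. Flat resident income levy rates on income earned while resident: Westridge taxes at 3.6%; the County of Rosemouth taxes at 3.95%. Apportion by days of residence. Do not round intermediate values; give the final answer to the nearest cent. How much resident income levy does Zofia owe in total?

Westridge, 1 Jan – 9 Jul 2023: 190 days → €43,000 × 3.6% × 190/365 = €805.8082
The County of Rosemouth, 10 Jul – 31 Dec 2023: 175 days → €43,000 × 3.95% × 175/365 = €814.3493
Total = €1,620.1575

€1,620.16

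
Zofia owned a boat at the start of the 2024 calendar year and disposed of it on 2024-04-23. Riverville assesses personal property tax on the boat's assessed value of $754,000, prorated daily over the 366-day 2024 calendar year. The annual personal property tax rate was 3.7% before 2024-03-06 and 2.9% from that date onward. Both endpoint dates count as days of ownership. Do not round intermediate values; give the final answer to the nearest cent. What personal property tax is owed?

2024-01-01 to 2024-03-05: 65 days at 3.7% → $754,000 × 3.7% × 65/366 = $4,954.5628
2024-03-06 to 2024-04-23: 49 days at 2.9% → $754,000 × 2.9% × 49/366 = $2,927.4153
Total = $7,881.9781

$7,881.98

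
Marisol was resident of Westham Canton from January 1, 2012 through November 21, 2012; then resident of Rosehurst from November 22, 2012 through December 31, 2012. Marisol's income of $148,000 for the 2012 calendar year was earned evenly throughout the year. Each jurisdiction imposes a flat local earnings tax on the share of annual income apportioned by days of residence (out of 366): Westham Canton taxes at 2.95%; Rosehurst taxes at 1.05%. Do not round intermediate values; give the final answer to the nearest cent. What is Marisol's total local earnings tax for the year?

$4,058.68

Westham Canton, January 1 – November 21, 2012: 326 days → $148,000 × 2.95% × 326/366 = $3,888.8415
Rosehurst, November 22 – December 31, 2012: 40 days → $148,000 × 1.05% × 40/366 = $169.8361
Total = $4,058.6776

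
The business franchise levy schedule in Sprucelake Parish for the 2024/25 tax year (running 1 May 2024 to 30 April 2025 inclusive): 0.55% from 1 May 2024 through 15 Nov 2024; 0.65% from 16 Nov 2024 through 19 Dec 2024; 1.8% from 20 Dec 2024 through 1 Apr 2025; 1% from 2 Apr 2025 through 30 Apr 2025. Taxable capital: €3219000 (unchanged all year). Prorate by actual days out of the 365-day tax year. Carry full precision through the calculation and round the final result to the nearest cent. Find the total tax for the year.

€30509.95

1 May – 15 Nov 2024: 199 days at 0.55% → €3219000 × 0.55% × 199/365 = €9652.5904
16 Nov – 19 Dec 2024: 34 days at 0.65% → €3219000 × 0.65% × 34/365 = €1949.0384
20 Dec 2024 – 1 Apr 2025: 103 days at 1.8% → €3219000 × 1.8% × 103/365 = €16350.7562
2 Apr – 30 Apr 2025: 29 days at 1% → €3219000 × 1% × 29/365 = €2557.5616
Total = €30509.9466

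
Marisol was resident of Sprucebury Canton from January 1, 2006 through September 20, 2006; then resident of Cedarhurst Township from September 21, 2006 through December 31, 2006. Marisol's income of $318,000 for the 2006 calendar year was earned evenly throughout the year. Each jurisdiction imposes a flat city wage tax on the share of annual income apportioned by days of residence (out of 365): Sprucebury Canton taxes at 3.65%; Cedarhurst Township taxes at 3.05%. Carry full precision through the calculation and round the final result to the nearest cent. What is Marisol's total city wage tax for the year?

$11,073.81

Sprucebury Canton, January 1 – September 20, 2006: 263 days → $318,000 × 3.65% × 263/365 = $8,363.4000
Cedarhurst Township, September 21 – December 31, 2006: 102 days → $318,000 × 3.05% × 102/365 = $2,710.4055
Total = $11,073.8055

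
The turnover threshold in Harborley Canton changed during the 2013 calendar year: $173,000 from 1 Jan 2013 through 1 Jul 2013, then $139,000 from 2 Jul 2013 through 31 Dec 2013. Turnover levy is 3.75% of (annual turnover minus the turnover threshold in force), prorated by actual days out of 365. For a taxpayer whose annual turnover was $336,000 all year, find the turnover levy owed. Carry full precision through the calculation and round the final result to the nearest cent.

1 Jan – 1 Jul 2013: 182 days, exemption $173,000 → ($336,000 − $173,000) × 3.75% × 182/365 = $3,047.8767
2 Jul – 31 Dec 2013: 183 days, exemption $139,000 → ($336,000 − $139,000) × 3.75% × 183/365 = $3,703.8699
Total = $6,751.7466

$6,751.75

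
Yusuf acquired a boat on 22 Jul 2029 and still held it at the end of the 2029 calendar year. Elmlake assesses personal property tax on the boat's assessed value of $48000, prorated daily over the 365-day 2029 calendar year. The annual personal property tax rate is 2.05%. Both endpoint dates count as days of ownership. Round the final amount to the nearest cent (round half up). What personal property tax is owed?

Days held (22 Jul – 31 Dec 2029): 163 out of 365
Tax = $48000 × 2.05% × 163/365 = $439.4301

$439.43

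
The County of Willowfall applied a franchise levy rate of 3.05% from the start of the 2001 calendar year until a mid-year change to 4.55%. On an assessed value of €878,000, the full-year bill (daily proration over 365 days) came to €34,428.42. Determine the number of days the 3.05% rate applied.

153 days

Let d = days at the first rate; then 365 − d days at the second rate.
€878,000 × [3.05%·d + 4.55%·(365−d)] / 365 = €34,428.42
Solving gives d = 153, so the new rate took effect on June 3, 2001.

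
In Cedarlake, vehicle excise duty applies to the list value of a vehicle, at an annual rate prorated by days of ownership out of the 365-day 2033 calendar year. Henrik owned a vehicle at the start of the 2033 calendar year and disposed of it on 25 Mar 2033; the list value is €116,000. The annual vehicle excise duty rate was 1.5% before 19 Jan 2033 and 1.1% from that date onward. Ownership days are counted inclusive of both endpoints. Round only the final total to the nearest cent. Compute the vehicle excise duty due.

€316.54

1 Jan – 18 Jan 2033: 18 days at 1.5% → €116,000 × 1.5% × 18/365 = €85.8082
19 Jan – 25 Mar 2033: 66 days at 1.1% → €116,000 × 1.1% × 66/365 = €230.7288
Total = €316.5370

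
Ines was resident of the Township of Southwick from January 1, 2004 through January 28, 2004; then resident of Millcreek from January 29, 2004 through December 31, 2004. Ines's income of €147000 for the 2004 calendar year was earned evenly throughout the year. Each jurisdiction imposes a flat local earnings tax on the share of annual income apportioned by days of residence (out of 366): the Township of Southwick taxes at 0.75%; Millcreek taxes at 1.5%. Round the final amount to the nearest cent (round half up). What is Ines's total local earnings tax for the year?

€2120.66

The Township of Southwick, January 1 – January 28, 2004: 28 days → €147000 × 0.75% × 28/366 = €84.3443
Millcreek, January 29 – December 31, 2004: 338 days → €147000 × 1.5% × 338/366 = €2036.3115
Total = €2120.6557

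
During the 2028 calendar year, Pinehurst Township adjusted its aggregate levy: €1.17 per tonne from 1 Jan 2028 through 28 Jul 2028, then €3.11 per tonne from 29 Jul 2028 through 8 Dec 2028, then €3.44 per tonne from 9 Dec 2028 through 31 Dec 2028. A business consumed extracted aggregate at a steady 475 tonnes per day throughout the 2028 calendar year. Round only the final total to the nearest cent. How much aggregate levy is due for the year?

€350763.75

1 Jan – 28 Jul 2028: 210 days × 475 tonnes/day = 99,750 tonnes at €1.17/tonne → €116707.50
29 Jul – 8 Dec 2028: 133 days × 475 tonnes/day = 63,175 tonnes at €3.11/tonne → €196474.25
9 Dec – 31 Dec 2028: 23 days × 475 tonnes/day = 10,925 tonnes at €3.44/tonne → €37582.00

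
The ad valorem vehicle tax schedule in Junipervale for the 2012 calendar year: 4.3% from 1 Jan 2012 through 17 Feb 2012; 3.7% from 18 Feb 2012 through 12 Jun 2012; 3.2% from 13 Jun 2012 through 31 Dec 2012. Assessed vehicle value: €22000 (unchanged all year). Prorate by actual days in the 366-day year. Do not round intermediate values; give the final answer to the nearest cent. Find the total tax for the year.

€770.60

1 Jan – 17 Feb 2012: 48 days at 4.3% → €22000 × 4.3% × 48/366 = €124.0656
18 Feb – 12 Jun 2012: 116 days at 3.7% → €22000 × 3.7% × 116/366 = €257.9891
13 Jun – 31 Dec 2012: 202 days at 3.2% → €22000 × 3.2% × 202/366 = €388.5464
Total = €770.6011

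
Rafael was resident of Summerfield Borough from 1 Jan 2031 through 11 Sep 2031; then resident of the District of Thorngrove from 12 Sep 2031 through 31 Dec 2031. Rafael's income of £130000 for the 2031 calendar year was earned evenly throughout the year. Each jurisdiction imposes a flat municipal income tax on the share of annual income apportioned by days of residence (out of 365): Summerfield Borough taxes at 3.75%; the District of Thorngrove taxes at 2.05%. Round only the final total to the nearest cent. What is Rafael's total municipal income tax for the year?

Summerfield Borough, 1 Jan – 11 Sep 2031: 254 days → £130000 × 3.75% × 254/365 = £3392.4658
The District of Thorngrove, 12 Sep – 31 Dec 2031: 111 days → £130000 × 2.05% × 111/365 = £810.4521
Total = £4202.9178

£4202.92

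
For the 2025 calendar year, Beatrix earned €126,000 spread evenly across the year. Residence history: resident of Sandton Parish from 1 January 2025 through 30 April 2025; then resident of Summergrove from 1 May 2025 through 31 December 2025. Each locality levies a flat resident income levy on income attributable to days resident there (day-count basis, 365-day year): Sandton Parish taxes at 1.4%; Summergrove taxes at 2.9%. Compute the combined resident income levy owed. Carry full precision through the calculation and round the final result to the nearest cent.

€3,032.63

Sandton Parish, 1 January – 30 April 2025: 120 days → €126,000 × 1.4% × 120/365 = €579.9452
Summergrove, 1 May – 31 December 2025: 245 days → €126,000 × 2.9% × 245/365 = €2,452.6849
Total = €3,032.6301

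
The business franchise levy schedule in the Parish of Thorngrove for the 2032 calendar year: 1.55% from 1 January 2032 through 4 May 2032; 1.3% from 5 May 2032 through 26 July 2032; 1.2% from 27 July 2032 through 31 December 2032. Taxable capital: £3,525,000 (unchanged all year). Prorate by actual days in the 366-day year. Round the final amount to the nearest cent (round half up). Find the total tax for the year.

£47,313.01

1 January – 4 May 2032: 125 days at 1.55% → £3,525,000 × 1.55% × 125/366 = £18,660.3484
5 May – 26 July 2032: 83 days at 1.3% → £3,525,000 × 1.3% × 83/366 = £10,392.0082
27 July – 31 December 2032: 158 days at 1.2% → £3,525,000 × 1.2% × 158/366 = £18,260.6557
Total = £47,313.0123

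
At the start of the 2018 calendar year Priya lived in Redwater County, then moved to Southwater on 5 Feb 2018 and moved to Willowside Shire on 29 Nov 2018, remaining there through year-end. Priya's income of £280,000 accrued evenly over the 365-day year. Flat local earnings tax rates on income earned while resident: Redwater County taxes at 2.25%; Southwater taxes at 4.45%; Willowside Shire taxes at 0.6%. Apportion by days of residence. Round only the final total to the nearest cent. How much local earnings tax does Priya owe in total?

£10,894.68

Redwater County, 1 Jan – 4 Feb 2018: 35 days → £280,000 × 2.25% × 35/365 = £604.1096
Southwater, 5 Feb – 28 Nov 2018: 297 days → £280,000 × 4.45% × 297/365 = £10,138.6849
Willowside Shire, 29 Nov – 31 Dec 2018: 33 days → £280,000 × 0.6% × 33/365 = £151.8904
Total = £10,894.6849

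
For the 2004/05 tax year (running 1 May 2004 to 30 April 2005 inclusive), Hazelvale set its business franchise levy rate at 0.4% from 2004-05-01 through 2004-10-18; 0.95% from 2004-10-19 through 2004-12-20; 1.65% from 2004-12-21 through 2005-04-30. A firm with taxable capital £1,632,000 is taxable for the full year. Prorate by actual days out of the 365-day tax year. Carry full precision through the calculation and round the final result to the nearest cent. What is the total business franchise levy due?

2004-05-01 to 2004-10-18: 171 days at 0.4% → £1,632,000 × 0.4% × 171/365 = £3,058.3233
2004-10-19 to 2004-12-20: 63 days at 0.95% → £1,632,000 × 0.95% × 63/365 = £2,676.0329
2004-12-21 to 2005-04-30: 131 days at 1.65% → £1,632,000 × 1.65% × 131/365 = £9,664.5699
Total = £15,398.9260

£15,398.93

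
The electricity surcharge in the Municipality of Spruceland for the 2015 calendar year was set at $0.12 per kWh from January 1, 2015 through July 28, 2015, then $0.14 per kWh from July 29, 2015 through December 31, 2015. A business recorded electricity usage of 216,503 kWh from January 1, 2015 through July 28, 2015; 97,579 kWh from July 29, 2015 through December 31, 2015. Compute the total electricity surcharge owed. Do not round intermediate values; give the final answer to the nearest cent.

January 1 – July 28, 2015: 216,503 kWh at $0.12/kWh → $25,980.36
July 29 – December 31, 2015: 97,579 kWh at $0.14/kWh → $13,661.06

$39,641.42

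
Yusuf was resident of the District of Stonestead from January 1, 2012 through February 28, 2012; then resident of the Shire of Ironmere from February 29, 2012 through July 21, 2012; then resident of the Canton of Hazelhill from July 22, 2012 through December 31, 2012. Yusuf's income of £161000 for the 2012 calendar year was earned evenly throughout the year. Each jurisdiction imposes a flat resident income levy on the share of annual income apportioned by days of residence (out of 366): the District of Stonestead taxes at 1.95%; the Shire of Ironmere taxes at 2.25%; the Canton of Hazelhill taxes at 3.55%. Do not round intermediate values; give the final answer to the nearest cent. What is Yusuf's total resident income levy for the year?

The District of Stonestead, January 1 – February 28, 2012: 59 days → £161000 × 1.95% × 59/366 = £506.0943
The Shire of Ironmere, February 29 – July 21, 2012: 144 days → £161000 × 2.25% × 144/366 = £1425.2459
The Canton of Hazelhill, July 22 – December 31, 2012: 163 days → £161000 × 3.55% × 163/366 = £2545.4276
Total = £4476.7678

£4476.77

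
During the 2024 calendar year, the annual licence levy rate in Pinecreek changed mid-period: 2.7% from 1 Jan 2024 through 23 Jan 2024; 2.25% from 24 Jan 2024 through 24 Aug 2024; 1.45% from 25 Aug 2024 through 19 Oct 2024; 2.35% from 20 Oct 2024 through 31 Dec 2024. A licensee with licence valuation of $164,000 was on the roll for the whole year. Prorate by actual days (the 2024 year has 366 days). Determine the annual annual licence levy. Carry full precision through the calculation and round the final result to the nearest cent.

1 Jan – 23 Jan 2024: 23 days at 2.7% → $164,000 × 2.7% × 23/366 = $278.2623
24 Jan – 24 Aug 2024: 214 days at 2.25% → $164,000 × 2.25% × 214/366 = $2,157.5410
25 Aug – 19 Oct 2024: 56 days at 1.45% → $164,000 × 1.45% × 56/366 = $363.8470
20 Oct – 31 Dec 2024: 73 days at 2.35% → $164,000 × 2.35% × 73/366 = $768.6940
Total = $3,568.3443

$3,568.34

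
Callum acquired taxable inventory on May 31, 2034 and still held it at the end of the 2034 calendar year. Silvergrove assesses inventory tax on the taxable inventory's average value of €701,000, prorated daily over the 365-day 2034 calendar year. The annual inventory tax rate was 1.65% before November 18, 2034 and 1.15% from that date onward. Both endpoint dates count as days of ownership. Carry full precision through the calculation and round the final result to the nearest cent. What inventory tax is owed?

May 31 – November 17, 2034: 171 days at 1.65% → €701,000 × 1.65% × 171/365 = €5,418.8260
November 18 – December 31, 2034: 44 days at 1.15% → €701,000 × 1.15% × 44/365 = €971.7973
Total = €6,390.6233

€6,390.62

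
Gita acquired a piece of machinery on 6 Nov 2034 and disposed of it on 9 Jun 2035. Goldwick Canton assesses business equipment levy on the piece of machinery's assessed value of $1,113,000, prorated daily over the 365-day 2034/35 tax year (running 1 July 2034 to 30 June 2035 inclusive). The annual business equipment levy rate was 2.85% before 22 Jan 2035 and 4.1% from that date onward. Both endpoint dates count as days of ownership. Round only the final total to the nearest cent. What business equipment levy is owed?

$24,069.77

6 Nov 2034 – 21 Jan 2035: 77 days at 2.85% → $1,113,000 × 2.85% × 77/365 = $6,691.7219
22 Jan – 9 Jun 2035: 139 days at 4.1% → $1,113,000 × 4.1% × 139/365 = $17,378.0466
Total = $24,069.7685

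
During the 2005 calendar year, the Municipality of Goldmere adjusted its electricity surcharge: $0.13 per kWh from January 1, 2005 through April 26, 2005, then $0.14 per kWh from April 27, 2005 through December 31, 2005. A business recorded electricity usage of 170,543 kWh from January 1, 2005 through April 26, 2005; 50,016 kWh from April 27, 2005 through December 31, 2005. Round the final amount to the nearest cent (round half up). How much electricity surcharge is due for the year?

January 1 – April 26, 2005: 170,543 kWh at $0.13/kWh → $22,170.59
April 27 – December 31, 2005: 50,016 kWh at $0.14/kWh → $7,002.24

$29,172.83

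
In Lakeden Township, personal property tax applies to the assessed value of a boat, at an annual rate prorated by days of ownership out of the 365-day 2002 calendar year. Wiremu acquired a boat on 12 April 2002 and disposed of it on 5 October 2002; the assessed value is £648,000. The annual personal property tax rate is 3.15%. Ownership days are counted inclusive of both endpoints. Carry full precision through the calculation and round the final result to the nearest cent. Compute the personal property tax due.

£9,898.42

Days held (12 April – 5 October 2002): 177 out of 365
Tax = £648,000 × 3.15% × 177/365 = £9,898.4219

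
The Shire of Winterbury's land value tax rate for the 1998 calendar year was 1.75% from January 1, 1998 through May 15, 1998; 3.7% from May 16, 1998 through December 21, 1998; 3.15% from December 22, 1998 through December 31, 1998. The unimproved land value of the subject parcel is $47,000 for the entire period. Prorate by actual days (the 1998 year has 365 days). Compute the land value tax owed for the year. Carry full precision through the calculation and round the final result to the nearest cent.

$1,392.94

January 1 – May 15, 1998: 135 days at 1.75% → $47,000 × 1.75% × 135/365 = $304.2123
May 16 – December 21, 1998: 220 days at 3.7% → $47,000 × 3.7% × 220/365 = $1,048.1644
December 22 – December 31, 1998: 10 days at 3.15% → $47,000 × 3.15% × 10/365 = $40.5616
Total = $1,392.9384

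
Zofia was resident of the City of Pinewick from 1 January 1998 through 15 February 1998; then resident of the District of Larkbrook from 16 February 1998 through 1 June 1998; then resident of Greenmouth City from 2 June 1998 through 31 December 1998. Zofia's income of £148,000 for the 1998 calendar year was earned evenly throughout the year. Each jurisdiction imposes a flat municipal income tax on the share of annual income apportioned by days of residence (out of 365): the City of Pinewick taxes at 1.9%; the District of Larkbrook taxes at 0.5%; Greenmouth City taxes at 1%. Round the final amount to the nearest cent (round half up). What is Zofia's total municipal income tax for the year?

The City of Pinewick, 1 January – 15 February 1998: 46 days → £148,000 × 1.9% × 46/365 = £354.3890
The District of Larkbrook, 16 February – 1 June 1998: 106 days → £148,000 × 0.5% × 106/365 = £214.9041
Greenmouth City, 2 June – 31 December 1998: 213 days → £148,000 × 1% × 213/365 = £863.6712
Total = £1,432.9644

£1,432.96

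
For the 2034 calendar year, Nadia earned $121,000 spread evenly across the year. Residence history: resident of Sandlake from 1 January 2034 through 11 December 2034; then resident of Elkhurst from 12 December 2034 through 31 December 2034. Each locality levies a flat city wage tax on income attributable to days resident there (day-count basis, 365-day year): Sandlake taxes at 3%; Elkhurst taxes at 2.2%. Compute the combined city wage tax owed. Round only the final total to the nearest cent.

$3,576.96

Sandlake, 1 January – 11 December 2034: 345 days → $121,000 × 3% × 345/365 = $3,431.0959
Elkhurst, 12 December – 31 December 2034: 20 days → $121,000 × 2.2% × 20/365 = $145.8630
Total = $3,576.9589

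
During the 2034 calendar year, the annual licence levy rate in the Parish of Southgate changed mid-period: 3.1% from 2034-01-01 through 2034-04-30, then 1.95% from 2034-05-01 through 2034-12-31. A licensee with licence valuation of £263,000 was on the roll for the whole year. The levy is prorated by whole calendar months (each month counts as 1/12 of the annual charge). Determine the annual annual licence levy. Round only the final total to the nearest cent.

2034-01-01 to 2034-04-30: 4 months at 3.1% → £263,000 × 3.1% × 4/12 = £2,717.6667
2034-05-01 to 2034-12-31: 8 months at 1.95% → £263,000 × 1.95% × 8/12 = £3,419.0000
Total = £6,136.6667

£6,136.67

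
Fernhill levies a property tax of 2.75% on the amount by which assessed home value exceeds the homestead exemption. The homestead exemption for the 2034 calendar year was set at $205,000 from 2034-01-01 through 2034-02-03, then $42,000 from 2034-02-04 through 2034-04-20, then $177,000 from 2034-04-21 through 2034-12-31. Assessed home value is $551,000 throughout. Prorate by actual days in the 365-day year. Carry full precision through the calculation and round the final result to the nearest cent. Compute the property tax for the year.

2034-01-01 to 2034-02-03: 34 days, exemption $205,000 → ($551,000 − $205,000) × 2.75% × 34/365 = $886.3288
2034-02-04 to 2034-04-20: 76 days, exemption $42,000 → ($551,000 − $42,000) × 2.75% × 76/365 = $2,914.5479
2034-04-21 to 2034-12-31: 255 days, exemption $177,000 → ($551,000 − $177,000) × 2.75% × 255/365 = $7,185.4110
Total = $10,986.2877

$10,986.29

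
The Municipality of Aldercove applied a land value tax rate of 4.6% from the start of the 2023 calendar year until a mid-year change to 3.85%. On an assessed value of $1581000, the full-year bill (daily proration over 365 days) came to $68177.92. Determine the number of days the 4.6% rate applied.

225 days

Let d = days at the first rate; then 365 − d days at the second rate.
$1581000 × [4.6%·d + 3.85%·(365−d)] / 365 = $68177.92
Solving gives d = 225, so the new rate took effect on 14 August 2023.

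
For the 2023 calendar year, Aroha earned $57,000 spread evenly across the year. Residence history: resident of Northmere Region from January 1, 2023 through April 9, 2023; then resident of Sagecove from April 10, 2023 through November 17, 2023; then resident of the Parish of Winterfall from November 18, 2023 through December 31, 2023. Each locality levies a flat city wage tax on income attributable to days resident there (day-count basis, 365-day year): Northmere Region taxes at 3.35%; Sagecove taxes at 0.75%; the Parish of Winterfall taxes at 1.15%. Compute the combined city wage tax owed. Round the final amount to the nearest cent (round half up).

$856.95

Northmere Region, January 1 – April 9, 2023: 99 days → $57,000 × 3.35% × 99/365 = $517.9192
Sagecove, April 10 – November 17, 2023: 222 days → $57,000 × 0.75% × 222/365 = $260.0137
The Parish of Winterfall, November 18 – December 31, 2023: 44 days → $57,000 × 1.15% × 44/365 = $79.0192
Total = $856.9521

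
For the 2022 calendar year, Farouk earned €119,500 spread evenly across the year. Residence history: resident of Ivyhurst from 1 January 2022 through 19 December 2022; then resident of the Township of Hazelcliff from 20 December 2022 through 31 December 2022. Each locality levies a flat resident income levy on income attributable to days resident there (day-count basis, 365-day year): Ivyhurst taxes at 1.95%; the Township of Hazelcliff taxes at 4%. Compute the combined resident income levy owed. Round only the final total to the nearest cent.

€2,410.79

Ivyhurst, 1 January – 19 December 2022: 353 days → €119,500 × 1.95% × 353/365 = €2,253.6390
The Township of Hazelcliff, 20 December – 31 December 2022: 12 days → €119,500 × 4% × 12/365 = €157.1507
Total = €2,410.7897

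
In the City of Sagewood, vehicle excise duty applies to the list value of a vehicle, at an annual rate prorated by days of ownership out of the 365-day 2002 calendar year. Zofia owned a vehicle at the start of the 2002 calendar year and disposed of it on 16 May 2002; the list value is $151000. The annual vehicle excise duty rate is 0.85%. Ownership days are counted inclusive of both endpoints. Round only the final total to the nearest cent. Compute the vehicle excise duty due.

Days held (1 January – 16 May 2002): 136 out of 365
Tax = $151000 × 0.85% × 136/365 = $478.2356

$478.24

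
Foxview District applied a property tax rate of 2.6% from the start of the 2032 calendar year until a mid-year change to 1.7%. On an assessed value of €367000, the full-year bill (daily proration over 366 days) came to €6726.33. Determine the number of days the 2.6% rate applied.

Let d = days at the first rate; then 366 − d days at the second rate.
€367000 × [2.6%·d + 1.7%·(366−d)] / 366 = €6726.33
Solving gives d = 54, so the new rate took effect on 24 Feb 2032.

54 days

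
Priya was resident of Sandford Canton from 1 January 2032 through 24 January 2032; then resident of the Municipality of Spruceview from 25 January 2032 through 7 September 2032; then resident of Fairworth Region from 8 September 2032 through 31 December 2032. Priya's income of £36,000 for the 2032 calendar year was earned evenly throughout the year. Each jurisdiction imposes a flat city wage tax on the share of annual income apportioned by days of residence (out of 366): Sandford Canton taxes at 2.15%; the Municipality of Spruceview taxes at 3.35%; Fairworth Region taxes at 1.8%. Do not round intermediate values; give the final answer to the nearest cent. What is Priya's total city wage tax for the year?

Sandford Canton, 1 January – 24 January 2032: 24 days → £36,000 × 2.15% × 24/366 = £50.7541
The Municipality of Spruceview, 25 January – 7 September 2032: 227 days → £36,000 × 3.35% × 227/366 = £747.9836
Fairworth Region, 8 September – 31 December 2032: 115 days → £36,000 × 1.8% × 115/366 = £203.6066
Total = £1,002.3443

£1,002.34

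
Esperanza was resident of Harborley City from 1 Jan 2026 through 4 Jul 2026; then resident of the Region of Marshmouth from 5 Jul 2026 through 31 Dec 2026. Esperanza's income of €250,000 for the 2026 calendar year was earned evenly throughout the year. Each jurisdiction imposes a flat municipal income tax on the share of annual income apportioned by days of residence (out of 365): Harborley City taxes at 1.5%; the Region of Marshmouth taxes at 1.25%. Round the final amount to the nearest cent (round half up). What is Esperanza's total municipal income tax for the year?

Harborley City, 1 Jan – 4 Jul 2026: 185 days → €250,000 × 1.5% × 185/365 = €1,900.6849
The Region of Marshmouth, 5 Jul – 31 Dec 2026: 180 days → €250,000 × 1.25% × 180/365 = €1,541.0959
Total = €3,441.7808

€3,441.78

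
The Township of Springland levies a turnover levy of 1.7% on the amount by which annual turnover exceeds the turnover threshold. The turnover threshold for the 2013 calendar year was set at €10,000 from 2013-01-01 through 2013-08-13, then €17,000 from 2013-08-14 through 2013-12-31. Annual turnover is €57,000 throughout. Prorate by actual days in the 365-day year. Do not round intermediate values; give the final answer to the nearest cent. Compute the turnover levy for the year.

€753.36

2013-01-01 to 2013-08-13: 225 days, exemption €10,000 → (€57,000 − €10,000) × 1.7% × 225/365 = €492.5342
2013-08-14 to 2013-12-31: 140 days, exemption €17,000 → (€57,000 − €17,000) × 1.7% × 140/365 = €260.8219
Total = €753.3562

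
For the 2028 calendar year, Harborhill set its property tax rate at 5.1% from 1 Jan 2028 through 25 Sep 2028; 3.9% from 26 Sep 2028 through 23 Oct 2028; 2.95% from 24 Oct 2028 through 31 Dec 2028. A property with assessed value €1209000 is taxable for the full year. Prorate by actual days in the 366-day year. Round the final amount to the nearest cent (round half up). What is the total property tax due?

€55648.68

1 Jan – 25 Sep 2028: 269 days at 5.1% → €1209000 × 5.1% × 269/366 = €45317.6803
26 Sep – 23 Oct 2028: 28 days at 3.9% → €1209000 × 3.9% × 28/366 = €3607.1803
24 Oct – 31 Dec 2028: 69 days at 2.95% → €1209000 × 2.95% × 69/366 = €6723.8238
Total = €55648.6844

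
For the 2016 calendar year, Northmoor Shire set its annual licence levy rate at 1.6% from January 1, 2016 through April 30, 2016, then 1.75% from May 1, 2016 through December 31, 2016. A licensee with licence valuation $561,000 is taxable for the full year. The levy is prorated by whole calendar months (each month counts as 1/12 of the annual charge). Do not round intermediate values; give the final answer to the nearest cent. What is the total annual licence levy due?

January 1 – April 30, 2016: 4 months at 1.6% → $561,000 × 1.6% × 4/12 = $2,992.0000
May 1 – December 31, 2016: 8 months at 1.75% → $561,000 × 1.75% × 8/12 = $6,545.0000
Total = $9,537.0000

$9,537.00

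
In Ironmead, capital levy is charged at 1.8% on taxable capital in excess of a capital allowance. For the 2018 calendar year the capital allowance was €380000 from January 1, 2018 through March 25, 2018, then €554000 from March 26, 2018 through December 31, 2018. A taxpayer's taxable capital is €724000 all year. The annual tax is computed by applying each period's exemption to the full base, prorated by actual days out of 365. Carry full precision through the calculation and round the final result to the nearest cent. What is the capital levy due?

€3780.79

January 1 – March 25, 2018: 84 days, exemption €380000 → (€724000 − €380000) × 1.8% × 84/365 = €1425.0082
March 26 – December 31, 2018: 281 days, exemption €554000 → (€724000 − €554000) × 1.8% × 281/365 = €2355.7808
Total = €3780.7890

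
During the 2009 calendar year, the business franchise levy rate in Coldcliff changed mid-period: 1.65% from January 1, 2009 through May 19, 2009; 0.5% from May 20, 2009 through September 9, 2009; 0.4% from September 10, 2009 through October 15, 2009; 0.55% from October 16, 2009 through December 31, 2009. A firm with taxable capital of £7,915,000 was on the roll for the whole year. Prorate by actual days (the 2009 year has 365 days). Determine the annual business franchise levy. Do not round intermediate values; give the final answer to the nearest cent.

£74,292.58

January 1 – May 19, 2009: 139 days at 1.65% → £7,915,000 × 1.65% × 139/365 = £49,734.3904
May 20 – September 9, 2009: 113 days at 0.5% → £7,915,000 × 0.5% × 113/365 = £12,251.9863
September 10 – October 15, 2009: 36 days at 0.4% → £7,915,000 × 0.4% × 36/365 = £3,122.6301
October 16 – December 31, 2009: 77 days at 0.55% → £7,915,000 × 0.55% × 77/365 = £9,183.5685
Total = £74,292.5753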